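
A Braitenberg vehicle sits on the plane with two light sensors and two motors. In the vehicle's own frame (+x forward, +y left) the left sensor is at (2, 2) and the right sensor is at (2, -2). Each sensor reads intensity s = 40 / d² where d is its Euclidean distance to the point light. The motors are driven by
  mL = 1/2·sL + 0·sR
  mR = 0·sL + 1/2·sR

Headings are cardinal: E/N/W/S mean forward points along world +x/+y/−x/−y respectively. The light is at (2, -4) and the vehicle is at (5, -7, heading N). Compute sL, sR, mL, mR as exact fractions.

20 20/13 10 10/13

left sensor world pos  = (3, -5); dL² = 2
right sensor world pos = (7, -5); dR² = 26
sL = 40/2 = 20
sR = 40/26 = 20/13
mL = 1/2·sL + 0·sR = 10
mR = 0·sL + 1/2·sR = 10/13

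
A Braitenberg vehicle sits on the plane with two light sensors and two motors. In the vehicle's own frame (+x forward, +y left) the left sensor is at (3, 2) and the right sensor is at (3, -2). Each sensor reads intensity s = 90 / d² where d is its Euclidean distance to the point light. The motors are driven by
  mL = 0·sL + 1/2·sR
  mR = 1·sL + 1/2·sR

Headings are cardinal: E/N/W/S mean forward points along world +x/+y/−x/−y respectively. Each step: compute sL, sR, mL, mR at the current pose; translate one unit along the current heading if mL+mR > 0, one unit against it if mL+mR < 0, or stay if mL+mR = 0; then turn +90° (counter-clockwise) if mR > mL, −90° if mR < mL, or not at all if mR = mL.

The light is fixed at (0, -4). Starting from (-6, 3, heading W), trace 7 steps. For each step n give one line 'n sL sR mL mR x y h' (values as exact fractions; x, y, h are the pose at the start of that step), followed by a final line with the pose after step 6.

0 45/53 5/9 5/18 1075/954 -6 3 W
1 90/41 90/97 45/97 10575/3977 -7 3 S
2 9/8 45/16 45/32 81/32 -7 2 E
3 18/29 90/97 45/97 3051/2813 -6 2 N
4 45/53 5/9 5/18 1075/954 -6 3 W
5 90/41 90/97 45/97 10575/3977 -7 3 S
6 9/8 45/16 45/32 81/32 -7 2 E
final -6 2 N

n=0: pose=(-6,3,W); sL=45/53, sR=5/9; mL=5/18, mR=1075/954; mL+mR=670/477 → advance +1; mR−mL=45/53 → turn +1·90°
n=1: pose=(-7,3,S); sL=90/41, sR=90/97; mL=45/97, mR=10575/3977; mL+mR=12420/3977 → advance +1; mR−mL=90/41 → turn +1·90°
n=2: pose=(-7,2,E); sL=9/8, sR=45/16; mL=45/32, mR=81/32; mL+mR=63/16 → advance +1; mR−mL=9/8 → turn +1·90°
n=3: pose=(-6,2,N); sL=18/29, sR=90/97; mL=45/97, mR=3051/2813; mL+mR=4356/2813 → advance +1; mR−mL=18/29 → turn +1·90°
n=4: pose=(-6,3,W); sL=45/53, sR=5/9; mL=5/18, mR=1075/954; mL+mR=670/477 → advance +1; mR−mL=45/53 → turn +1·90°
n=5: pose=(-7,3,S); sL=90/41, sR=90/97; mL=45/97, mR=10575/3977; mL+mR=12420/3977 → advance +1; mR−mL=90/41 → turn +1·90°
n=6: pose=(-7,2,E); sL=9/8, sR=45/16; mL=45/32, mR=81/32; mL+mR=63/16 → advance +1; mR−mL=9/8 → turn +1·90°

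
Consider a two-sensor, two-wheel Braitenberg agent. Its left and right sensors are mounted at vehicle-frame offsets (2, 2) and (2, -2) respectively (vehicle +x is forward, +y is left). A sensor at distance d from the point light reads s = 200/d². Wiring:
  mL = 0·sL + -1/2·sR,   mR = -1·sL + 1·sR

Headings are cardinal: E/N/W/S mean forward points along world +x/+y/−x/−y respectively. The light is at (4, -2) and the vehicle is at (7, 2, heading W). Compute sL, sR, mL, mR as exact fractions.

left sensor world pos  = (5, 0); dL² = 5
right sensor world pos = (5, 4); dR² = 37
sL = 200/5 = 40
sR = 200/37 = 200/37
mL = 0·sL + -1/2·sR = -100/37
mR = -1·sL + 1·sR = -1280/37

40 200/37 -100/37 -1280/37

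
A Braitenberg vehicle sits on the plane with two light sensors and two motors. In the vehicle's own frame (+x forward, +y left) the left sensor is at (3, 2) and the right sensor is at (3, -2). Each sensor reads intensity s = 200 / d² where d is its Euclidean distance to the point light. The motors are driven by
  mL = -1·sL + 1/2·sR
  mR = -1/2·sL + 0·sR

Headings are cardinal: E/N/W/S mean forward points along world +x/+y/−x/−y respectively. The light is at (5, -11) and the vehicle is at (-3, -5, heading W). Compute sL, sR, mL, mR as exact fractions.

left sensor world pos  = (-6, -7); dL² = 137
right sensor world pos = (-6, -3); dR² = 185
sL = 200/137 = 200/137
sR = 200/185 = 40/37
mL = -1·sL + 1/2·sR = -4660/5069
mR = -1/2·sL + 0·sR = -100/137

200/137 40/37 -4660/5069 -100/137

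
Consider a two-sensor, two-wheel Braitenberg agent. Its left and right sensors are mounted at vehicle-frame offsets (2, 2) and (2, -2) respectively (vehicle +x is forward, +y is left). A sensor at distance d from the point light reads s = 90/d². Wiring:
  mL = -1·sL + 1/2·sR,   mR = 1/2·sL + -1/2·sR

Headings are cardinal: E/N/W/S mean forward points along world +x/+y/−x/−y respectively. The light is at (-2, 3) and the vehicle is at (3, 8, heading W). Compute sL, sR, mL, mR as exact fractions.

5 45/29 -245/58 50/29

left sensor world pos  = (1, 6); dL² = 18
right sensor world pos = (1, 10); dR² = 58
sL = 90/18 = 5
sR = 90/58 = 45/29
mL = -1·sL + 1/2·sR = -245/58
mR = 1/2·sL + -1/2·sR = 50/29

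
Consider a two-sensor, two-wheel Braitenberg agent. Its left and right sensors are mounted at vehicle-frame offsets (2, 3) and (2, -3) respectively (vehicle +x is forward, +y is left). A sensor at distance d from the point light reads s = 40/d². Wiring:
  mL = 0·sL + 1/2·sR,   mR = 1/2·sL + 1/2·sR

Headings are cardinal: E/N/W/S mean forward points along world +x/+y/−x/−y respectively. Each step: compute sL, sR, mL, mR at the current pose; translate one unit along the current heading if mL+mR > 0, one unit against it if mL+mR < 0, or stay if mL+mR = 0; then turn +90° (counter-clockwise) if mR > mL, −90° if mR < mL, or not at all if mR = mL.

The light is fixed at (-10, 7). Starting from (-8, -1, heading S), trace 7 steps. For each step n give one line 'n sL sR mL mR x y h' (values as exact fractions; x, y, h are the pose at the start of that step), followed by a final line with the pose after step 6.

0 8/25 40/101 20/101 904/2525 -8 -1 S
1 10/13 1/4 1/8 53/104 -8 -2 E
2 40/49 8/17 4/17 536/833 -7 -2 N
3 20/61 20/13 10/13 740/793 -7 -1 W
4 8/25 40/101 20/101 904/2525 -8 -1 S
5 10/13 1/4 1/8 53/104 -8 -2 E
6 40/49 8/17 4/17 536/833 -7 -2 N
final -7 -1 W

n=0: pose=(-8,-1,S); sL=8/25, sR=40/101; mL=20/101, mR=904/2525; mL+mR=1404/2525 → advance +1; mR−mL=4/25 → turn +1·90°
n=1: pose=(-8,-2,E); sL=10/13, sR=1/4; mL=1/8, mR=53/104; mL+mR=33/52 → advance +1; mR−mL=5/13 → turn +1·90°
n=2: pose=(-7,-2,N); sL=40/49, sR=8/17; mL=4/17, mR=536/833; mL+mR=732/833 → advance +1; mR−mL=20/49 → turn +1·90°
n=3: pose=(-7,-1,W); sL=20/61, sR=20/13; mL=10/13, mR=740/793; mL+mR=1350/793 → advance +1; mR−mL=10/61 → turn +1·90°
n=4: pose=(-8,-1,S); sL=8/25, sR=40/101; mL=20/101, mR=904/2525; mL+mR=1404/2525 → advance +1; mR−mL=4/25 → turn +1·90°
n=5: pose=(-8,-2,E); sL=10/13, sR=1/4; mL=1/8, mR=53/104; mL+mR=33/52 → advance +1; mR−mL=5/13 → turn +1·90°
n=6: pose=(-7,-2,N); sL=40/49, sR=8/17; mL=4/17, mR=536/833; mL+mR=732/833 → advance +1; mR−mL=20/49 → turn +1·90°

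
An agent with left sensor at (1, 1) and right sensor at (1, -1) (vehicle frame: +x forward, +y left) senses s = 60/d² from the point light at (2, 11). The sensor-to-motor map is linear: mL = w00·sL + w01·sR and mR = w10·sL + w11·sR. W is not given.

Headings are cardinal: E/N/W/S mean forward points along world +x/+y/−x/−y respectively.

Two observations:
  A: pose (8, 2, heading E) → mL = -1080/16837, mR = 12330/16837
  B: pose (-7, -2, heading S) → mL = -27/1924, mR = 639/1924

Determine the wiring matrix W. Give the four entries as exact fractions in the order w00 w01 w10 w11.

-1/2 1/2 1 1/2

obs A: pose=(8,2,E) → sL=60/113, sR=60/149, mL=-1080/16837, mR=12330/16837
obs B: pose=(-7,-2,S) → sL=3/13, sR=15/74, mL=-27/1924, mR=639/1924
sensor matrix S = [[60/113, 60/149], [3/13, 15/74]]; det S = 119070/8098597
solve [mL_A; mL_B] = S·[w00; w01] and [mR_A; mR_B] = S·[w10; w11]:
  w00 = -1/2, w01 = 1/2, w10 = 1, w11 = 1/2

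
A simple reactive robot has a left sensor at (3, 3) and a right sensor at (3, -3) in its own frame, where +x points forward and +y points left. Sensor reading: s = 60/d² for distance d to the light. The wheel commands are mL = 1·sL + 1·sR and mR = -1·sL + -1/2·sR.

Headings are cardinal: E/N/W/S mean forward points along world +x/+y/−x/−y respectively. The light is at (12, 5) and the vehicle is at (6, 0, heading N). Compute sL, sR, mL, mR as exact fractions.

left sensor world pos  = (3, 3); dL² = 85
right sensor world pos = (9, 3); dR² = 13
sL = 60/85 = 12/17
sR = 60/13 = 60/13
mL = 1·sL + 1·sR = 1176/221
mR = -1·sL + -1/2·sR = -666/221

12/17 60/13 1176/221 -666/221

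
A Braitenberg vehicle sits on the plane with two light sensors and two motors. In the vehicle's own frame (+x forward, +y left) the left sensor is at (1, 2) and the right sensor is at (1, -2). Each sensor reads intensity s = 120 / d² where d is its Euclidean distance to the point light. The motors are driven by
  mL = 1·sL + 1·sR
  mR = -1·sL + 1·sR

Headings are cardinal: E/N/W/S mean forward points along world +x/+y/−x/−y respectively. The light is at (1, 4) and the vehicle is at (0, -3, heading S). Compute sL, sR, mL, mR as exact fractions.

24/13 120/73 3312/949 -192/949

left sensor world pos  = (2, -4); dL² = 65
right sensor world pos = (-2, -4); dR² = 73
sL = 120/65 = 24/13
sR = 120/73 = 120/73
mL = 1·sL + 1·sR = 3312/949
mR = -1·sL + 1·sR = -192/949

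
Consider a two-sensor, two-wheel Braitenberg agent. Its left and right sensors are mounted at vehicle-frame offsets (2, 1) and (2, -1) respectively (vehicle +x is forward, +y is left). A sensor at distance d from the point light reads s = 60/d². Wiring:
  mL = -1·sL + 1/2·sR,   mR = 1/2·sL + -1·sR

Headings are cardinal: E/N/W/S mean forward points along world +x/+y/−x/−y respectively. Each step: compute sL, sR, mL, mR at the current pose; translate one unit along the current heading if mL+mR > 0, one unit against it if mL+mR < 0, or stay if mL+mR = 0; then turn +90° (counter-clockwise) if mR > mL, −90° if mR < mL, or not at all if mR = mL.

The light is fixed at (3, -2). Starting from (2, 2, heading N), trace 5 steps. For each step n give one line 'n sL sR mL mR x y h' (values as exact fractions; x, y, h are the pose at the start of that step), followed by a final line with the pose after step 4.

0 3/2 5/3 -2/3 -11/12 2 2 N
1 60/17 12 42/17 -174/17 2 1 E
2 30 6 -27 9 1 1 S
3 12/5 20/3 14/15 -82/15 1 2 E
4 15/2 3 -6 3/4 0 2 S
final 0 3 E

n=0: pose=(2,2,N); sL=3/2, sR=5/3; mL=-2/3, mR=-11/12; mL+mR=-19/12 → advance -1; mR−mL=-1/4 → turn -1·90°
n=1: pose=(2,1,E); sL=60/17, sR=12; mL=42/17, mR=-174/17; mL+mR=-132/17 → advance -1; mR−mL=-216/17 → turn -1·90°
n=2: pose=(1,1,S); sL=30, sR=6; mL=-27, mR=9; mL+mR=-18 → advance -1; mR−mL=36 → turn +1·90°
n=3: pose=(1,2,E); sL=12/5, sR=20/3; mL=14/15, mR=-82/15; mL+mR=-68/15 → advance -1; mR−mL=-32/5 → turn -1·90°
n=4: pose=(0,2,S); sL=15/2, sR=3; mL=-6, mR=3/4; mL+mR=-21/4 → advance -1; mR−mL=27/4 → turn +1·90°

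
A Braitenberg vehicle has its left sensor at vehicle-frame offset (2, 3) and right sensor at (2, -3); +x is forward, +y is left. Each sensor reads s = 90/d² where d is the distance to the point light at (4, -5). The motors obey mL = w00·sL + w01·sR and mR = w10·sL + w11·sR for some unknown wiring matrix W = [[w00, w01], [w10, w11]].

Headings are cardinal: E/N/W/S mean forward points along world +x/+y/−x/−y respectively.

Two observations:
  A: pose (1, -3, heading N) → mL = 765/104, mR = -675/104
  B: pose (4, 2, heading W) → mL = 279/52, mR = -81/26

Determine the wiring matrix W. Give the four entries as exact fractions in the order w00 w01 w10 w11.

obs A: pose=(1,-3,N) → sL=45/26, sR=45/8, mL=765/104, mR=-675/104
obs B: pose=(4,2,W) → sL=9/2, sR=45/52, mL=279/52, mR=-81/26
sensor matrix S = [[45/26, 45/8], [9/2, 45/52]]; det S = -64395/2704
solve [mL_A; mL_B] = S·[w00; w01] and [mR_A; mR_B] = S·[w10; w11]:
  w00 = 1, w01 = 1, w10 = -1/2, w11 = -1

1 1 -1/2 -1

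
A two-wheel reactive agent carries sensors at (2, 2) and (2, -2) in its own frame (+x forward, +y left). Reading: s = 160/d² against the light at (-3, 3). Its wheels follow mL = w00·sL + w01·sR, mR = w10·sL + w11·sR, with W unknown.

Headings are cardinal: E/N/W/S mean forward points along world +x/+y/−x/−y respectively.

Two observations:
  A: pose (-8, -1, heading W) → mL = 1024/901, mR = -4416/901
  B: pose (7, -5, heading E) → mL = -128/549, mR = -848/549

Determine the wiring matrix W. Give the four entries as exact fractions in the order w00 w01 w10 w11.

obs A: pose=(-8,-1,W) → sL=32/17, sR=160/53, mL=1024/901, mR=-4416/901
obs B: pose=(7,-5,E) → sL=8/9, sR=40/61, mL=-128/549, mR=-848/549
sensor matrix S = [[32/17, 160/53], [8/9, 40/61]]; det S = -716800/494649
solve [mL_A; mL_B] = S·[w00; w01] and [mR_A; mR_B] = S·[w10; w11]:
  w00 = -1, w01 = 1, w10 = -1, w11 = -1

-1 1 -1 -1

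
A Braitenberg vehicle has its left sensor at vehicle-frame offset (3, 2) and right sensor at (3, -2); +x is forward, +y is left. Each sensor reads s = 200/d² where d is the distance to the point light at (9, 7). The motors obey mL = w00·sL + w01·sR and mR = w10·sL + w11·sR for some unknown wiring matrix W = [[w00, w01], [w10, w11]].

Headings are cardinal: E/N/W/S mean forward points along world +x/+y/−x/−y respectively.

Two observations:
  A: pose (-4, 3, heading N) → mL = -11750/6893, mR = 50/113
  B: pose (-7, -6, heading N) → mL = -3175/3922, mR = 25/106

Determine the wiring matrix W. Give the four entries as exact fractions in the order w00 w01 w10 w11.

obs A: pose=(-4,3,N) → sL=100/113, sR=100/61, mL=-11750/6893, mR=50/113
obs B: pose=(-7,-6,N) → sL=25/53, sR=25/37, mL=-3175/3922, mR=25/106
sensor matrix S = [[100/113, 100/61], [25/53, 25/37]]; det S = -2370000/13517173
solve [mL_A; mL_B] = S·[w00; w01] and [mR_A; mR_B] = S·[w10; w11]:
  w00 = -1, w01 = -1/2, w10 = 1/2, w11 = 0

-1 -1/2 1/2 0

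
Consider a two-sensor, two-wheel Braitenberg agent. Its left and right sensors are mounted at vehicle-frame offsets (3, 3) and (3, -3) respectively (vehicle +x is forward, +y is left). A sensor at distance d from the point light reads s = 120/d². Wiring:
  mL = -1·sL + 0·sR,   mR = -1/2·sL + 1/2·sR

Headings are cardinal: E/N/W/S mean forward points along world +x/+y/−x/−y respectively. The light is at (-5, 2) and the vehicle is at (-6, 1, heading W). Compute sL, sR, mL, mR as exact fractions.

15/4 6 -15/4 9/8

left sensor world pos  = (-9, -2); dL² = 32
right sensor world pos = (-9, 4); dR² = 20
sL = 120/32 = 15/4
sR = 120/20 = 6
mL = -1·sL + 0·sR = -15/4
mR = -1/2·sL + 1/2·sR = 9/8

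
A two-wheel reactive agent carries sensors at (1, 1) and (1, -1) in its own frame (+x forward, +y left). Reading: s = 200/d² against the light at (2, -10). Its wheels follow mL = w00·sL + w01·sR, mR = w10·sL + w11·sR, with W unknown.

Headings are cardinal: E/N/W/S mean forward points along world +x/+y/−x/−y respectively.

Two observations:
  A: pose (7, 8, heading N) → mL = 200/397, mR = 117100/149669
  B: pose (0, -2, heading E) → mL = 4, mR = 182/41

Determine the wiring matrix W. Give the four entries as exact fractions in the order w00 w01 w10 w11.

0 1 1 1/2

obs A: pose=(7,8,N) → sL=200/377, sR=200/397, mL=200/397, mR=117100/149669
obs B: pose=(0,-2,E) → sL=100/41, sR=4, mL=4, mR=182/41
sensor matrix S = [[200/377, 200/397], [100/41, 4]]; det S = 5481600/6136429
solve [mL_A; mL_B] = S·[w00; w01] and [mR_A; mR_B] = S·[w10; w11]:
  w00 = 0, w01 = 1, w10 = 1, w11 = 1/2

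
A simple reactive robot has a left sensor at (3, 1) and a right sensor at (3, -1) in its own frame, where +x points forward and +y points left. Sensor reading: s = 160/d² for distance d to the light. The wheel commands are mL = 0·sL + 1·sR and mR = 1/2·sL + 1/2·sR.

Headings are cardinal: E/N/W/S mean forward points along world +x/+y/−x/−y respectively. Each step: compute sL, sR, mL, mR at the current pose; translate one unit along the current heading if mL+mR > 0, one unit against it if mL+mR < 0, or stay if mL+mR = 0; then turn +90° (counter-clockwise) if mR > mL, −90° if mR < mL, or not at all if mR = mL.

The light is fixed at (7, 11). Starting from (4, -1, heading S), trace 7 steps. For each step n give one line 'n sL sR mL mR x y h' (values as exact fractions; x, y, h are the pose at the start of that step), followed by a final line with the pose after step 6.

0 160/229 160/241 160/241 37600/55189 4 -1 S
1 10/9 40/49 40/49 425/441 4 -2 E
2 160/109 160/101 160/101 16800/11009 5 -2 N
3 80/61 16/17 16/17 1168/1037 5 -1 E
4 32/17 160/81 160/81 2656/1377 6 -1 N
5 20/13 40/37 40/37 630/481 6 0 E
6 32/13 32/13 32/13 32/13 7 0 N
final 7 1 N

n=0: pose=(4,-1,S); sL=160/229, sR=160/241; mL=160/241, mR=37600/55189; mL+mR=74240/55189 → advance +1; mR−mL=960/55189 → turn +1·90°
n=1: pose=(4,-2,E); sL=10/9, sR=40/49; mL=40/49, mR=425/441; mL+mR=785/441 → advance +1; mR−mL=65/441 → turn +1·90°
n=2: pose=(5,-2,N); sL=160/109, sR=160/101; mL=160/101, mR=16800/11009; mL+mR=34240/11009 → advance +1; mR−mL=-640/11009 → turn -1·90°
n=3: pose=(5,-1,E); sL=80/61, sR=16/17; mL=16/17, mR=1168/1037; mL+mR=2144/1037 → advance +1; mR−mL=192/1037 → turn +1·90°
n=4: pose=(6,-1,N); sL=32/17, sR=160/81; mL=160/81, mR=2656/1377; mL+mR=1792/459 → advance +1; mR−mL=-64/1377 → turn -1·90°
n=5: pose=(6,0,E); sL=20/13, sR=40/37; mL=40/37, mR=630/481; mL+mR=1150/481 → advance +1; mR−mL=110/481 → turn +1·90°
n=6: pose=(7,0,N); sL=32/13, sR=32/13; mL=32/13, mR=32/13; mL+mR=64/13 → advance +1; mR−mL=0 → turn +0·90°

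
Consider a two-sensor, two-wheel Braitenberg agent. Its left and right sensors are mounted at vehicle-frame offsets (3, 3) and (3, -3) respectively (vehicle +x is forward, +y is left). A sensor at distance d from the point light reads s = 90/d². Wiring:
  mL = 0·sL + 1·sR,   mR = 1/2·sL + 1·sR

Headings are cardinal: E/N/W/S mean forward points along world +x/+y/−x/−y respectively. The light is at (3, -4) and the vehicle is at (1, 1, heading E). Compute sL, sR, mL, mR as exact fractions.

left sensor world pos  = (4, 4); dL² = 65
right sensor world pos = (4, -2); dR² = 5
sL = 90/65 = 18/13
sR = 90/5 = 18
mL = 0·sL + 1·sR = 18
mR = 1/2·sL + 1·sR = 243/13

18/13 18 18 243/13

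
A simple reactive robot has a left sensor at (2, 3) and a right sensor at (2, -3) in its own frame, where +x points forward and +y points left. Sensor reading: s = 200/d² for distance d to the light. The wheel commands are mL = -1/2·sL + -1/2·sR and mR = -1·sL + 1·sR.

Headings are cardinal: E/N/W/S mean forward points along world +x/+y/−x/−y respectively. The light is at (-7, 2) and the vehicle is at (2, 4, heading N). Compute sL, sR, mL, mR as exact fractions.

50/13 5/4 -265/104 -135/52

left sensor world pos  = (-1, 6); dL² = 52
right sensor world pos = (5, 6); dR² = 160
sL = 200/52 = 50/13
sR = 200/160 = 5/4
mL = -1/2·sL + -1/2·sR = -265/104
mR = -1·sL + 1·sR = -135/52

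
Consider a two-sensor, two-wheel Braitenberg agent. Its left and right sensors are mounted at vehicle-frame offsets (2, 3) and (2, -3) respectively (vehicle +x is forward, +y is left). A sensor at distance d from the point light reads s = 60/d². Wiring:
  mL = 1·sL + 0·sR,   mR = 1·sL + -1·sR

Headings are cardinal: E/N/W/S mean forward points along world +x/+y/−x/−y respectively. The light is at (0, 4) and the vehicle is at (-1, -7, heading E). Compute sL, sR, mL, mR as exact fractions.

left sensor world pos  = (1, -4); dL² = 65
right sensor world pos = (1, -10); dR² = 197
sL = 60/65 = 12/13
sR = 60/197 = 60/197
mL = 1·sL + 0·sR = 12/13
mR = 1·sL + -1·sR = 1584/2561

12/13 60/197 12/13 1584/2561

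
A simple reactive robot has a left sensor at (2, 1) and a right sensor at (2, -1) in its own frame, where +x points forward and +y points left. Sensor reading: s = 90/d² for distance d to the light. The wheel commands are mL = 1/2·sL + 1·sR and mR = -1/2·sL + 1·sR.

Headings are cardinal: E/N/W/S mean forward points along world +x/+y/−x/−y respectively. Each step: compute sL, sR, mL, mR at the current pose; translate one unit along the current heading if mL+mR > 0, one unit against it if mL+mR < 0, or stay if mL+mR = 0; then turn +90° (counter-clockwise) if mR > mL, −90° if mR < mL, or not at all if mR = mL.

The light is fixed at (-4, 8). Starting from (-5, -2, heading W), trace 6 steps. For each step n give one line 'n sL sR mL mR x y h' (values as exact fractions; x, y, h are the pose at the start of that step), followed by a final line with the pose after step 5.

n=0: pose=(-5,-2,W); sL=9/13, sR=1; mL=35/26, mR=17/26; mL+mR=2 → advance +1; mR−mL=-9/13 → turn -1·90°
n=1: pose=(-6,-2,N); sL=90/73, sR=18/13; mL=1899/949, mR=729/949; mL+mR=36/13 → advance +1; mR−mL=-90/73 → turn -1·90°
n=2: pose=(-6,-1,E); sL=45/32, sR=9/10; mL=513/320, mR=63/320; mL+mR=9/5 → advance +1; mR−mL=-45/32 → turn -1·90°
n=3: pose=(-5,-1,S); sL=90/121, sR=18/25; mL=3303/3025, mR=1053/3025; mL+mR=36/25 → advance +1; mR−mL=-90/121 → turn -1·90°
n=4: pose=(-5,-2,W); sL=9/13, sR=1; mL=35/26, mR=17/26; mL+mR=2 → advance +1; mR−mL=-9/13 → turn -1·90°
n=5: pose=(-6,-2,N); sL=90/73, sR=18/13; mL=1899/949, mR=729/949; mL+mR=36/13 → advance +1; mR−mL=-90/73 → turn -1·90°

0 9/13 1 35/26 17/26 -5 -2 W
1 90/73 18/13 1899/949 729/949 -6 -2 N
2 45/32 9/10 513/320 63/320 -6 -1 E
3 90/121 18/25 3303/3025 1053/3025 -5 -1 S
4 9/13 1 35/26 17/26 -5 -2 W
5 90/73 18/13 1899/949 729/949 -6 -2 N
final -6 -1 E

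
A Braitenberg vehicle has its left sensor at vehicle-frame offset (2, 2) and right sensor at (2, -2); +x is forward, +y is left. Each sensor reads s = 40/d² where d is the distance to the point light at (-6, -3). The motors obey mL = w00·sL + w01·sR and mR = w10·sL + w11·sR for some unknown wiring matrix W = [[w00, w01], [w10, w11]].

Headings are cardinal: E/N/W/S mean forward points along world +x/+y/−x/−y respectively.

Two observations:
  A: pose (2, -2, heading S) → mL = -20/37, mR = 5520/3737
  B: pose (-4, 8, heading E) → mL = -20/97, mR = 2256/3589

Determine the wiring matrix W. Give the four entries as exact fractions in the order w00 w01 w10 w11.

obs A: pose=(2,-2,S) → sL=40/101, sR=40/37, mL=-20/37, mR=5520/3737
obs B: pose=(-4,8,E) → sL=8/37, sR=40/97, mL=-20/97, mR=2256/3589
sensor matrix S = [[40/101, 40/37], [8/37, 40/97]]; det S = -944640/13412093
solve [mL_A; mL_B] = S·[w00; w01] and [mR_A; mR_B] = S·[w10; w11]:
  w00 = 0, w01 = -1/2, w10 = 1, w11 = 1

0 -1/2 1 1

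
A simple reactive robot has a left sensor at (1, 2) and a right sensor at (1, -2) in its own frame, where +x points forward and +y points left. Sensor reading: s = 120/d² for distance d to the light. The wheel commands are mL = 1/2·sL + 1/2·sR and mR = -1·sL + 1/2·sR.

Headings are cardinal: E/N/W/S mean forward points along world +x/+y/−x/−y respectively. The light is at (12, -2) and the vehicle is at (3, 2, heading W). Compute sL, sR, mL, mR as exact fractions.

15/13 15/17 225/221 -315/442

left sensor world pos  = (2, 0); dL² = 104
right sensor world pos = (2, 4); dR² = 136
sL = 120/104 = 15/13
sR = 120/136 = 15/17
mL = 1/2·sL + 1/2·sR = 225/221
mR = -1·sL + 1/2·sR = -315/442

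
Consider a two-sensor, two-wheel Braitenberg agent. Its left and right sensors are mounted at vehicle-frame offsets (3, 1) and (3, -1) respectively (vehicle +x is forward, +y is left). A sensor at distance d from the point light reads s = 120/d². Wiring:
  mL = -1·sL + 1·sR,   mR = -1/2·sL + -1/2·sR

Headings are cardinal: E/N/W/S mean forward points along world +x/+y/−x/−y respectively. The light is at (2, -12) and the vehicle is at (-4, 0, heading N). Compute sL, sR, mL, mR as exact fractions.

60/137 12/25 144/3425 -1572/3425

left sensor world pos  = (-5, 3); dL² = 274
right sensor world pos = (-3, 3); dR² = 250
sL = 120/274 = 60/137
sR = 120/250 = 12/25
mL = -1·sL + 1·sR = 144/3425
mR = -1/2·sL + -1/2·sR = -1572/3425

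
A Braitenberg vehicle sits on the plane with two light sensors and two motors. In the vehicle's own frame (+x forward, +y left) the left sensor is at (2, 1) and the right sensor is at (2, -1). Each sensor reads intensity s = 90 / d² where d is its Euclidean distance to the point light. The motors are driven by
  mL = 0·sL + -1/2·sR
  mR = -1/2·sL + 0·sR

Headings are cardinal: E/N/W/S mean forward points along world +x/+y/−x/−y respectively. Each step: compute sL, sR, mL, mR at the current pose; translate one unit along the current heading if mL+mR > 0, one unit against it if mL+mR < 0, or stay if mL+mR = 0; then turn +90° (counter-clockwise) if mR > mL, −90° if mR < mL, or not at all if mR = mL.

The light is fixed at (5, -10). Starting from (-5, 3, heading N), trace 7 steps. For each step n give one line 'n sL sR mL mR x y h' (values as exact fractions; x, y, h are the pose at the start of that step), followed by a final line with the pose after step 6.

n=0: pose=(-5,3,N); sL=45/173, sR=5/17; mL=-5/34, mR=-45/346; mL+mR=-815/2941 → advance -1; mR−mL=50/2941 → turn +1·90°
n=1: pose=(-5,2,W); sL=18/53, sR=90/313; mL=-45/313, mR=-9/53; mL+mR=-5202/16589 → advance -1; mR−mL=-432/16589 → turn -1·90°
n=2: pose=(-4,2,N); sL=45/148, sR=9/26; mL=-9/52, mR=-45/296; mL+mR=-1251/3848 → advance -1; mR−mL=81/3848 → turn +1·90°
n=3: pose=(-4,1,W); sL=90/221, sR=18/53; mL=-9/53, mR=-45/221; mL+mR=-4374/11713 → advance -1; mR−mL=-396/11713 → turn -1·90°
n=4: pose=(-3,1,N); sL=9/25, sR=45/109; mL=-45/218, mR=-9/50; mL+mR=-1053/2725 → advance -1; mR−mL=72/2725 → turn +1·90°
n=5: pose=(-3,0,W); sL=90/181, sR=90/221; mL=-45/221, mR=-45/181; mL+mR=-18090/40001 → advance -1; mR−mL=-1800/40001 → turn -1·90°
n=6: pose=(-2,0,N); sL=45/104, sR=1/2; mL=-1/4, mR=-45/208; mL+mR=-97/208 → advance -1; mR−mL=7/208 → turn +1·90°

0 45/173 5/17 -5/34 -45/346 -5 3 N
1 18/53 90/313 -45/313 -9/53 -5 2 W
2 45/148 9/26 -9/52 -45/296 -4 2 N
3 90/221 18/53 -9/53 -45/221 -4 1 W
4 9/25 45/109 -45/218 -9/50 -3 1 N
5 90/181 90/221 -45/221 -45/181 -3 0 W
6 45/104 1/2 -1/4 -45/208 -2 0 N
final -2 -1 W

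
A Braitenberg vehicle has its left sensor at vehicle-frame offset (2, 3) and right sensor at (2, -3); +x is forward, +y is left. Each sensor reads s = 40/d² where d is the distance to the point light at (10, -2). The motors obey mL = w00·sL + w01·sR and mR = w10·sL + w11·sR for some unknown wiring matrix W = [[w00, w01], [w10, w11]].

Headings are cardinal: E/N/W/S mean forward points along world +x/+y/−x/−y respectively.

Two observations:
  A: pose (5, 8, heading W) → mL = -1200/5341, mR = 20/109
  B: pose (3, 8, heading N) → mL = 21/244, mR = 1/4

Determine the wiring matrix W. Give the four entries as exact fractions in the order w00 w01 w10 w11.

-1 1 0 1

obs A: pose=(5,8,W) → sL=20/49, sR=20/109, mL=-1200/5341, mR=20/109
obs B: pose=(3,8,N) → sL=10/61, sR=1/4, mL=21/244, mR=1/4
sensor matrix S = [[20/49, 20/109], [10/61, 1/4]]; det S = 23445/325801
solve [mL_A; mL_B] = S·[w00; w01] and [mR_A; mR_B] = S·[w10; w11]:
  w00 = -1, w01 = 1, w10 = 0, w11 = 1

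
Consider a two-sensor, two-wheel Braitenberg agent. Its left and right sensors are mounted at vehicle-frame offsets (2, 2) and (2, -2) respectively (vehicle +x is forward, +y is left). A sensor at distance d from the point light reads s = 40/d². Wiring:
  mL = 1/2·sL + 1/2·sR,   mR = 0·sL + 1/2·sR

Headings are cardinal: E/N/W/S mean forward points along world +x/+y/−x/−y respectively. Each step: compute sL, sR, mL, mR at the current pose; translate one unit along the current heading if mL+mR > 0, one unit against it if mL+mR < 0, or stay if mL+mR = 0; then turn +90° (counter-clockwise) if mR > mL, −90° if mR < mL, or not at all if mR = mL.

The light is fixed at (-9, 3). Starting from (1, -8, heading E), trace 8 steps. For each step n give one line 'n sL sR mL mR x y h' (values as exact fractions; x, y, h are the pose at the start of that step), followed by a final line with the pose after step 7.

n=0: pose=(1,-8,E); sL=8/45, sR=40/313; mL=2152/14085, mR=20/313; mL+mR=3052/14085 → advance +1; mR−mL=-4/45 → turn -1·90°
n=1: pose=(2,-8,S); sL=20/169, sR=4/25; mL=588/4225, mR=2/25; mL+mR=926/4225 → advance +1; mR−mL=-10/169 → turn -1·90°
n=2: pose=(2,-9,W); sL=40/277, sR=40/181; mL=9160/50137, mR=20/181; mL+mR=14700/50137 → advance +1; mR−mL=-20/277 → turn -1·90°
n=3: pose=(1,-9,N); sL=10/41, sR=10/61; mL=510/2501, mR=5/61; mL+mR=715/2501 → advance +1; mR−mL=-5/41 → turn -1·90°
n=4: pose=(1,-8,E); sL=8/45, sR=40/313; mL=2152/14085, mR=20/313; mL+mR=3052/14085 → advance +1; mR−mL=-4/45 → turn -1·90°
n=5: pose=(2,-8,S); sL=20/169, sR=4/25; mL=588/4225, mR=2/25; mL+mR=926/4225 → advance +1; mR−mL=-10/169 → turn -1·90°
n=6: pose=(2,-9,W); sL=40/277, sR=40/181; mL=9160/50137, mR=20/181; mL+mR=14700/50137 → advance +1; mR−mL=-20/277 → turn -1·90°
n=7: pose=(1,-9,N); sL=10/41, sR=10/61; mL=510/2501, mR=5/61; mL+mR=715/2501 → advance +1; mR−mL=-5/41 → turn -1·90°

0 8/45 40/313 2152/14085 20/313 1 -8 E
1 20/169 4/25 588/4225 2/25 2 -8 S
2 40/277 40/181 9160/50137 20/181 2 -9 W
3 10/41 10/61 510/2501 5/61 1 -9 N
4 8/45 40/313 2152/14085 20/313 1 -8 E
5 20/169 4/25 588/4225 2/25 2 -8 S
6 40/277 40/181 9160/50137 20/181 2 -9 W
7 10/41 10/61 510/2501 5/61 1 -9 N
final 1 -8 E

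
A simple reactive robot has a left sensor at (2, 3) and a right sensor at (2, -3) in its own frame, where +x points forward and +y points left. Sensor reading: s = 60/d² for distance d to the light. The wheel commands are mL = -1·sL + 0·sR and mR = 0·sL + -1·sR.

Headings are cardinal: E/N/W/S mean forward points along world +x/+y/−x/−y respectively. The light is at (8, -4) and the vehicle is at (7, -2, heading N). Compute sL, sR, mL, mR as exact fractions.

left sensor world pos  = (4, 0); dL² = 32
right sensor world pos = (10, 0); dR² = 20
sL = 60/32 = 15/8
sR = 60/20 = 3
mL = -1·sL + 0·sR = -15/8
mR = 0·sL + -1·sR = -3

15/8 3 -15/8 -3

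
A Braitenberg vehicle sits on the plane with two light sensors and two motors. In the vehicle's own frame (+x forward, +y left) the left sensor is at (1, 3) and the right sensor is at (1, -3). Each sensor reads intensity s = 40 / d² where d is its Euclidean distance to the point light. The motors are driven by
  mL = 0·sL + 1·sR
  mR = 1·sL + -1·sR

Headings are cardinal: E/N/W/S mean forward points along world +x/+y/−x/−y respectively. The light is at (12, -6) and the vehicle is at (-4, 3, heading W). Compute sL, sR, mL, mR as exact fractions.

8/65 40/433 40/433 864/28145

left sensor world pos  = (-5, 0); dL² = 325
right sensor world pos = (-5, 6); dR² = 433
sL = 40/325 = 8/65
sR = 40/433 = 40/433
mL = 0·sL + 1·sR = 40/433
mR = 1·sL + -1·sR = 864/28145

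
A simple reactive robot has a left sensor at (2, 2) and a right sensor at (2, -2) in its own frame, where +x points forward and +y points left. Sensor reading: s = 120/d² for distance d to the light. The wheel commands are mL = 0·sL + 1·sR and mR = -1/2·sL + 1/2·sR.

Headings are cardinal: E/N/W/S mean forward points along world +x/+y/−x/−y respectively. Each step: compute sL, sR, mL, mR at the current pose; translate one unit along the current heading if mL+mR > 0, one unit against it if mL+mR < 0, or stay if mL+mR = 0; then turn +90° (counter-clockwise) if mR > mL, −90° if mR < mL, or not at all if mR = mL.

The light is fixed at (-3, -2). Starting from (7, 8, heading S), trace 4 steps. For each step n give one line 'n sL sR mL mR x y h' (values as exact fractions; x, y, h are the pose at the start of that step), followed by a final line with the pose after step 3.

n=0: pose=(7,8,S); sL=15/26, sR=15/16; mL=15/16, mR=75/416; mL+mR=465/416 → advance +1; mR−mL=-315/416 → turn -1·90°
n=1: pose=(7,7,W); sL=120/113, sR=24/37; mL=24/37, mR=-864/4181; mL+mR=1848/4181 → advance +1; mR−mL=-3576/4181 → turn -1·90°
n=2: pose=(6,7,N); sL=12/17, sR=60/121; mL=60/121, mR=-216/2057; mL+mR=804/2057 → advance +1; mR−mL=-1236/2057 → turn -1·90°
n=3: pose=(6,8,E); sL=24/53, sR=24/37; mL=24/37, mR=192/1961; mL+mR=1464/1961 → advance +1; mR−mL=-1080/1961 → turn -1·90°

0 15/26 15/16 15/16 75/416 7 8 S
1 120/113 24/37 24/37 -864/4181 7 7 W
2 12/17 60/121 60/121 -216/2057 6 7 N
3 24/53 24/37 24/37 192/1961 6 8 E
final 7 8 S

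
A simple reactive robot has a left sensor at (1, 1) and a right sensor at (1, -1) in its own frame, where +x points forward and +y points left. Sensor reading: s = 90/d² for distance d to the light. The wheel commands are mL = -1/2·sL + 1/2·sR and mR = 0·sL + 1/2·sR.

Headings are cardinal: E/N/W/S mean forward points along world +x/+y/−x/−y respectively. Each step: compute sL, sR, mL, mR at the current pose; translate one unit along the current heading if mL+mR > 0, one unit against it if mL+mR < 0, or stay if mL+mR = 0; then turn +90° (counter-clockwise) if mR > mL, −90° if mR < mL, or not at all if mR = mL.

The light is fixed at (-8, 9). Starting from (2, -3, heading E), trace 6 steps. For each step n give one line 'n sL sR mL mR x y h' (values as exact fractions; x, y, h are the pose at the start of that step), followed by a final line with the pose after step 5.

n=0: pose=(2,-3,E); sL=45/121, sR=9/29; mL=-108/3509, mR=9/58; mL+mR=873/7018 → advance +1; mR−mL=45/242 → turn +1·90°
n=1: pose=(3,-3,N); sL=90/221, sR=18/53; mL=-396/11713, mR=9/53; mL+mR=1593/11713 → advance +1; mR−mL=45/221 → turn +1·90°
n=2: pose=(3,-2,W); sL=45/122, sR=9/20; mL=99/2440, mR=9/40; mL+mR=81/305 → advance +1; mR−mL=45/244 → turn +1·90°
n=3: pose=(2,-2,S); sL=18/53, sR=2/5; mL=8/265, mR=1/5; mL+mR=61/265 → advance +1; mR−mL=9/53 → turn +1·90°
n=4: pose=(2,-3,E); sL=45/121, sR=9/29; mL=-108/3509, mR=9/58; mL+mR=873/7018 → advance +1; mR−mL=45/242 → turn +1·90°
n=5: pose=(3,-3,N); sL=90/221, sR=18/53; mL=-396/11713, mR=9/53; mL+mR=1593/11713 → advance +1; mR−mL=45/221 → turn +1·90°

0 45/121 9/29 -108/3509 9/58 2 -3 E
1 90/221 18/53 -396/11713 9/53 3 -3 N
2 45/122 9/20 99/2440 9/40 3 -2 W
3 18/53 2/5 8/265 1/5 2 -2 S
4 45/121 9/29 -108/3509 9/58 2 -3 E
5 90/221 18/53 -396/11713 9/53 3 -3 N
final 3 -2 W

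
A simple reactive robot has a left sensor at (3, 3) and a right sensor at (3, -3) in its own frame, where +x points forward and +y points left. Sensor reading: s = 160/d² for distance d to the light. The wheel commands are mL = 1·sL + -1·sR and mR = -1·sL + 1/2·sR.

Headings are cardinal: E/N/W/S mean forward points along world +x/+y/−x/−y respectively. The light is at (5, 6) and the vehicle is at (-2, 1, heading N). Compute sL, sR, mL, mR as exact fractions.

20/13 8 -84/13 32/13

left sensor world pos  = (-5, 4); dL² = 104
right sensor world pos = (1, 4); dR² = 20
sL = 160/104 = 20/13
sR = 160/20 = 8
mL = 1·sL + -1·sR = -84/13
mR = -1·sL + 1/2·sR = 32/13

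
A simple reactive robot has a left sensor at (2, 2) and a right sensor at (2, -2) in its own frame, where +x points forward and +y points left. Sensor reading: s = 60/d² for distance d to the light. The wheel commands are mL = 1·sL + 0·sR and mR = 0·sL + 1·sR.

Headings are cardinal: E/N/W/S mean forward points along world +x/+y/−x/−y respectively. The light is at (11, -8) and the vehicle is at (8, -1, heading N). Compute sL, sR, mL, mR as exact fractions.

30/53 30/41 30/53 30/41

left sensor world pos  = (6, 1); dL² = 106
right sensor world pos = (10, 1); dR² = 82
sL = 60/106 = 30/53
sR = 60/82 = 30/41
mL = 1·sL + 0·sR = 30/53
mR = 0·sL + 1·sR = 30/41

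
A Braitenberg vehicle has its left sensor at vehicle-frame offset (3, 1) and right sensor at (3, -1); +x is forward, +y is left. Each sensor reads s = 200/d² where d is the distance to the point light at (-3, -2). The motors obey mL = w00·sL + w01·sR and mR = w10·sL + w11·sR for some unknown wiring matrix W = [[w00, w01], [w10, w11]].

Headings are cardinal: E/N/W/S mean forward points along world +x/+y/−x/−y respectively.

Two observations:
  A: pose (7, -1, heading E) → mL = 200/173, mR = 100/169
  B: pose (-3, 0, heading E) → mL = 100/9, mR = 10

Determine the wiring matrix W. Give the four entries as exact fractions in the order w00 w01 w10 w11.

obs A: pose=(7,-1,E) → sL=200/173, sR=200/169, mL=200/173, mR=100/169
obs B: pose=(-3,0,E) → sL=100/9, sR=20, mL=100/9, mR=10
sensor matrix S = [[200/173, 200/169], [100/9, 20]]; det S = 2624000/263133
solve [mL_A; mL_B] = S·[w00; w01] and [mR_A; mR_B] = S·[w10; w11]:
  w00 = 1, w01 = 0, w10 = 0, w11 = 1/2

1 0 0 1/2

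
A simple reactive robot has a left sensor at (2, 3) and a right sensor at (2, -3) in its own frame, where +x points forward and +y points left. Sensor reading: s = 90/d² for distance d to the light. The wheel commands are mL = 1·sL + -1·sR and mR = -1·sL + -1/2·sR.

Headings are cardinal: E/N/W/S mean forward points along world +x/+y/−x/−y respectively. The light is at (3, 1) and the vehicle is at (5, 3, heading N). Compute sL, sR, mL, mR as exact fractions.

left sensor world pos  = (2, 5); dL² = 17
right sensor world pos = (8, 5); dR² = 41
sL = 90/17 = 90/17
sR = 90/41 = 90/41
mL = 1·sL + -1·sR = 2160/697
mR = -1·sL + -1/2·sR = -4455/697

90/17 90/41 2160/697 -4455/697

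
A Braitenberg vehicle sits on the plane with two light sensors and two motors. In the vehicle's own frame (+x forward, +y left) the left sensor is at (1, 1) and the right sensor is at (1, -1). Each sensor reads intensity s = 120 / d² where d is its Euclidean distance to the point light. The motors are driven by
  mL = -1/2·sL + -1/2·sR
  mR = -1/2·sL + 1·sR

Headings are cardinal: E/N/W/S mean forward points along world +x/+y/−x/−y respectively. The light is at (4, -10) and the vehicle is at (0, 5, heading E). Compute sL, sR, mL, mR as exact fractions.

left sensor world pos  = (1, 6); dL² = 265
right sensor world pos = (1, 4); dR² = 205
sL = 120/265 = 24/53
sR = 120/205 = 24/41
mL = -1/2·sL + -1/2·sR = -1128/2173
mR = -1/2·sL + 1·sR = 780/2173

24/53 24/41 -1128/2173 780/2173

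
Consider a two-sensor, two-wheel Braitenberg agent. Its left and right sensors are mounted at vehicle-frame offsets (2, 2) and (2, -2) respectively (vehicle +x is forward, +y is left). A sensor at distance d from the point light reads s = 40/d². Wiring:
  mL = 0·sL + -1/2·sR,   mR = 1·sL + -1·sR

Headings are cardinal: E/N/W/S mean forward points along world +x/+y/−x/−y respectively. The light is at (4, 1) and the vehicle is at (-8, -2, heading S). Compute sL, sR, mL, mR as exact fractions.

left sensor world pos  = (-6, -4); dL² = 125
right sensor world pos = (-10, -4); dR² = 221
sL = 40/125 = 8/25
sR = 40/221 = 40/221
mL = 0·sL + -1/2·sR = -20/221
mR = 1·sL + -1·sR = 768/5525

8/25 40/221 -20/221 768/5525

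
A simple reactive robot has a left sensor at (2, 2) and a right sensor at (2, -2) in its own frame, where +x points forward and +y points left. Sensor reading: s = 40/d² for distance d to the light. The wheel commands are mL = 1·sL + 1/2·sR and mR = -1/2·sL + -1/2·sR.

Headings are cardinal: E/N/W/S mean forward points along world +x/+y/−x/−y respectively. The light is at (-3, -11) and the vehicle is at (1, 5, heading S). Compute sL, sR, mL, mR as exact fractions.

5/29 1/5 79/290 -27/145

left sensor world pos  = (3, 3); dL² = 232
right sensor world pos = (-1, 3); dR² = 200
sL = 40/232 = 5/29
sR = 40/200 = 1/5
mL = 1·sL + 1/2·sR = 79/290
mR = -1/2·sL + -1/2·sR = -27/145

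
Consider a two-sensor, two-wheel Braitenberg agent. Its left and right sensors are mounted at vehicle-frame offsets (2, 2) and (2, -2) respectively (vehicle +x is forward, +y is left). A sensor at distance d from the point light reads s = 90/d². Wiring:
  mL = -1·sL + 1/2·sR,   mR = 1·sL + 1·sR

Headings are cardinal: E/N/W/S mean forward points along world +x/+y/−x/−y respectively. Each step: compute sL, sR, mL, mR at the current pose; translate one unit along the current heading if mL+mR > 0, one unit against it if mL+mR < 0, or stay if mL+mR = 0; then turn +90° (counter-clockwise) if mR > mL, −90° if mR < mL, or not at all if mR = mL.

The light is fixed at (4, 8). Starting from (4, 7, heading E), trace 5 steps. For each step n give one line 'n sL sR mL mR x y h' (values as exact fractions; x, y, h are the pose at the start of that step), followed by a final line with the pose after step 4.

0 18 90/13 -189/13 324/13 4 7 E
1 45 9 -81/2 54 5 7 N
2 18 18 -9 36 5 8 W
3 45/4 45/4 -45/8 45/2 4 8 S
4 18 90/13 -189/13 324/13 4 7 E
final 5 7 N

n=0: pose=(4,7,E); sL=18, sR=90/13; mL=-189/13, mR=324/13; mL+mR=135/13 → advance +1; mR−mL=513/13 → turn +1·90°
n=1: pose=(5,7,N); sL=45, sR=9; mL=-81/2, mR=54; mL+mR=27/2 → advance +1; mR−mL=189/2 → turn +1·90°
n=2: pose=(5,8,W); sL=18, sR=18; mL=-9, mR=36; mL+mR=27 → advance +1; mR−mL=45 → turn +1·90°
n=3: pose=(4,8,S); sL=45/4, sR=45/4; mL=-45/8, mR=45/2; mL+mR=135/8 → advance +1; mR−mL=225/8 → turn +1·90°
n=4: pose=(4,7,E); sL=18, sR=90/13; mL=-189/13, mR=324/13; mL+mR=135/13 → advance +1; mR−mL=513/13 → turn +1·90°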